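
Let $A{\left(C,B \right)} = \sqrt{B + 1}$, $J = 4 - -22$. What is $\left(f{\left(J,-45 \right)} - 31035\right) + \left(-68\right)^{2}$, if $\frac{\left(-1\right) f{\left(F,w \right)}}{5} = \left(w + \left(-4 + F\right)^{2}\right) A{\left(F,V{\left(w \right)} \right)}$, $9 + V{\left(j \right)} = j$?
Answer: $-26411 - 2195 i \sqrt{53} \approx -26411.0 - 15980.0 i$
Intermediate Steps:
$J = 26$ ($J = 4 + 22 = 26$)
$V{\left(j \right)} = -9 + j$
$A{\left(C,B \right)} = \sqrt{1 + B}$
$f{\left(F,w \right)} = - 5 \sqrt{-8 + w} \left(w + \left(-4 + F\right)^{2}\right)$ ($f{\left(F,w \right)} = - 5 \left(w + \left(-4 + F\right)^{2}\right) \sqrt{1 + \left(-9 + w\right)} = - 5 \left(w + \left(-4 + F\right)^{2}\right) \sqrt{-8 + w} = - 5 \sqrt{-8 + w} \left(w + \left(-4 + F\right)^{2}\right)$)
$\left(f{\left(J,-45 \right)} - 31035\right) + \left(-68\right)^{2} = \left(5 \sqrt{-8 - 45} \left(\left(-1\right) \left(-45\right) - \left(-4 + 26\right)^{2}\right) - 31035\right) + \left(-68\right)^{2} = \left(5 \sqrt{-53} \left(45 - 22^{2}\right) - 31035\right) + 4624 = \left(5 i \sqrt{53} \left(45 - 484\right) - 31035\right) + 4624 = \left(5 i \sqrt{53} \left(-439\right) - 31035\right) + 4624 = \left(- 2195 i \sqrt{53} - 31035\right) + 4624 = \left(-31035 - 2195 i \sqrt{53}\right) + 4624 = -26411 - 2195 i \sqrt{53}$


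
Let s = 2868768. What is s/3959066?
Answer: 1434384/1979533 ≈ 0.72461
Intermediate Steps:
s/3959066 = 2868768/3959066 = 2868768*(1/3959066) = 1434384/1979533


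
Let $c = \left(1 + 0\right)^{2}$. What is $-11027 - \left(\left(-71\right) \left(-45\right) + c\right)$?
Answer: $-14223$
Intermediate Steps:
$c = 1$ ($c = 1^{2} = 1$)
$-11027 - \left(\left(-71\right) \left(-45\right) + c\right) = -11027 - \left(\left(-71\right) \left(-45\right) + 1\right) = -11027 - \left(3195 + 1\right) = -11027 - 3196 = -14223$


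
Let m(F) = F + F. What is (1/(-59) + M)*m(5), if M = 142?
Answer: 83770/59 ≈ 1419.8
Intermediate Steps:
m(F) = 2*F
(1/(-59) + M)*m(5) = (1/(-59) + 142)*(2*5) = (-1/59 + 142)*10 = (8377/59)*10 = 83770/59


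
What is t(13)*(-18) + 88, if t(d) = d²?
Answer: -2954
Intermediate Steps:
t(13)*(-18) + 88 = 13²*(-18) + 88 = 169*(-18) + 88 = -3042 + 88 = -2954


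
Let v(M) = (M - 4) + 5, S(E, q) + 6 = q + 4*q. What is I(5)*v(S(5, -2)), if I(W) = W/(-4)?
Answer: 75/4 ≈ 18.750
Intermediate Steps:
S(E, q) = -6 + 5*q (S(E, q) = -6 + (q + 4*q) = -6 + 5*q)
I(W) = -W/4 (I(W) = W*(-¼) = -W/4)
v(M) = 1 + M (v(M) = (-4 + M) + 5 = 1 + M)
I(5)*v(S(5, -2)) = (-¼*5)*(1 + (-6 + 5*(-2))) = -5*(1 + (-6 - 10))/4 = -5*(1 - 16)/4 = -5/4*(-15) = 75/4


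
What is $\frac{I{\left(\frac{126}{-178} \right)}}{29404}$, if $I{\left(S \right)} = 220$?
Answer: $\frac{55}{7351} \approx 0.007482$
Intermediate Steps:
$\frac{I{\left(\frac{126}{-178} \right)}}{29404} = \frac{220}{29404} = 220 \cdot \frac{1}{29404} = \frac{55}{7351}$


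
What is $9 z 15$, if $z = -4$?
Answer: $-540$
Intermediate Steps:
$9 z 15 = 9 \left(-4\right) 15 = \left(-36\right) 15 = -540$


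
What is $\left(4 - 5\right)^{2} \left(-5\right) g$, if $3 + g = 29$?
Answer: $-130$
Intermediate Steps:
$g = 26$ ($g = -3 + 29 = 26$)
$\left(4 - 5\right)^{2} \left(-5\right) g = \left(4 - 5\right)^{2} \left(-5\right) 26 = \left(-1\right)^{2} \left(-5\right) 26 = 1 \left(-5\right) 26 = \left(-5\right) 26 = -130$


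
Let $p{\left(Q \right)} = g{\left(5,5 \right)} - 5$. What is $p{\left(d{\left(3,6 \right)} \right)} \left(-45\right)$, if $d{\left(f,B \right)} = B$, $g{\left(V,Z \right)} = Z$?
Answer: $0$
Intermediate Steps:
$p{\left(Q \right)} = 0$ ($p{\left(Q \right)} = 5 - 5 = 0$)
$p{\left(d{\left(3,6 \right)} \right)} \left(-45\right) = 0 \left(-45\right) = 0$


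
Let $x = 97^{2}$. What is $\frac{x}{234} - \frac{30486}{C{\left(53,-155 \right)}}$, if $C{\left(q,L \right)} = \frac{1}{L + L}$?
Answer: $\frac{2211463849}{234} \approx 9.4507 \cdot 10^{6}$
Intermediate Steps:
$C{\left(q,L \right)} = \frac{1}{2 L}$
$x = 9409$
$\frac{x}{234} - \frac{30486}{C{\left(53,-155 \right)}} = \frac{9409}{234} - \frac{30486}{\frac{1}{2} \frac{1}{-155}} = 9409 \cdot \frac{1}{234} - \frac{30486}{\frac{1}{2} \left(- \frac{1}{155}\right)} = \frac{9409}{234} - \frac{30486}{- \frac{1}{310}} = \frac{9409}{234} - -9450660 = \frac{9409}{234} + 9450660 = \frac{2211463849}{234}$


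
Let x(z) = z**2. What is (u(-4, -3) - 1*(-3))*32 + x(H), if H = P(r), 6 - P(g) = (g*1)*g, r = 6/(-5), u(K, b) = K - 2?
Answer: -47004/625 ≈ -75.206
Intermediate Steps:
u(K, b) = -2 + K
r = -6/5 (r = 6*(-1/5) = -6/5 ≈ -1.2000)
P(g) = 6 - g**2 (P(g) = 6 - g*1*g = 6 - g*g = 6 - g**2)
H = 114/25 (H = 6 - (-6/5)**2 = 6 - 1*36/25 = 6 - 36/25 = 114/25 ≈ 4.5600)
(u(-4, -3) - 1*(-3))*32 + x(H) = ((-2 - 4) - 1*(-3))*32 + (114/25)**2 = (-6 + 3)*32 + 12996/625 = -3*32 + 12996/625 = -96 + 12996/625 = -47004/625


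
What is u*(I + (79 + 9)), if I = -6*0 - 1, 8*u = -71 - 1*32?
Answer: -8961/8 ≈ -1120.1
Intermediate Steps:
u = -103/8 (u = (-71 - 1*32)/8 = (-71 - 32)/8 = (⅛)*(-103) = -103/8 ≈ -12.875)
I = -1 (I = 0 - 1 = -1)
u*(I + (79 + 9)) = -103*(-1 + (79 + 9))/8 = -103*(-1 + 88)/8 = -103/8*87 = -8961/8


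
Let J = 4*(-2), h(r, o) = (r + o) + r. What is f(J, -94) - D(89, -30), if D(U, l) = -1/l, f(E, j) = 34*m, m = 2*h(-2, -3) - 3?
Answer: -17341/30 ≈ -578.03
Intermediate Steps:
h(r, o) = o + 2*r (h(r, o) = (o + r) + r = o + 2*r)
m = -17 (m = 2*(-3 + 2*(-2)) - 3 = 2*(-3 - 4) - 3 = 2*(-7) - 3 = -14 - 3 = -17)
J = -8
f(E, j) = -578 (f(E, j) = 34*(-17) = -578)
f(J, -94) - D(89, -30) = -578 - (-1)/(-30) = -578 - (-1)*(-1)/30 = -578 - 1*1/30 = -578 - 1/30 = -17341/30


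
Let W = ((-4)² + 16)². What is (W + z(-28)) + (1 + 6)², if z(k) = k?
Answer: 1045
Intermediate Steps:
W = 1024 (W = (16 + 16)² = 32² = 1024)
(W + z(-28)) + (1 + 6)² = (1024 - 28) + (1 + 6)² = 996 + 7² = 996 + 49 = 1045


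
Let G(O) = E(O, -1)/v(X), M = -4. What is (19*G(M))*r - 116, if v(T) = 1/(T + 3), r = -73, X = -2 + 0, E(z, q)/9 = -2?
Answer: 24850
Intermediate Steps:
E(z, q) = -18 (E(z, q) = 9*(-2) = -18)
X = -2
v(T) = 1/(3 + T)
G(O) = -18 (G(O) = -18/(1/(3 - 2)) = -18/(1/1) = -18/1 = -18*1 = -18)
(19*G(M))*r - 116 = (19*(-18))*(-73) - 116 = -342*(-73) - 116 = 24966 - 116 = 24850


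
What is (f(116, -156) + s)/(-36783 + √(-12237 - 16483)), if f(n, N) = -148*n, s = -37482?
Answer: 2010190950/1353017809 + 218600*I*√1795/1353017809 ≈ 1.4857 + 0.0068451*I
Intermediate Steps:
(f(116, -156) + s)/(-36783 + √(-12237 - 16483)) = (-148*116 - 37482)/(-36783 + √(-12237 - 16483)) = (-17168 - 37482)/(-36783 + √(-28720)) = -54650/(-36783 + 4*I*√1795)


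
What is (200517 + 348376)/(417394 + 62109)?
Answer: 548893/479503 ≈ 1.1447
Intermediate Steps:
(200517 + 348376)/(417394 + 62109) = 548893/479503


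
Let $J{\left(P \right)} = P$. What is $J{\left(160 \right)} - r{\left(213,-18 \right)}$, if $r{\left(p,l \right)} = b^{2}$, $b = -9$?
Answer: $79$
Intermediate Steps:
$r{\left(p,l \right)} = 81$ ($r{\left(p,l \right)} = \left(-9\right)^{2} = 81$)
$J{\left(160 \right)} - r{\left(213,-18 \right)} = 160 - 81 = 79$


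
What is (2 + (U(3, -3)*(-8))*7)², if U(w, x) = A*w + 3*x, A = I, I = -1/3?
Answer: 315844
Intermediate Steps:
I = -⅓ (I = -1*⅓ = -⅓ ≈ -0.33333)
A = -⅓ ≈ -0.33333
U(w, x) = 3*x - w/3 (U(w, x) = -w/3 + 3*x = 3*x - w/3)
(2 + (U(3, -3)*(-8))*7)² = (2 + ((3*(-3) - ⅓*3)*(-8))*7)² = (2 + ((-9 - 1)*(-8))*7)² = (2 - 10*(-8)*7)² = (2 + 80*7)² = (2 + 560)² = 562² = 315844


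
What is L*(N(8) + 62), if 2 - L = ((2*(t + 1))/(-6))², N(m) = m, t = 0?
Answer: 1190/9 ≈ 132.22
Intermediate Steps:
L = 17/9 (L = 2 - ((2*(0 + 1))/(-6))² = 2 - ((2*1)*(-⅙))² = 2 - (2*(-⅙))² = 2 - (-⅓)² = 2 - 1*⅑ = 2 - ⅑ = 17/9 ≈ 1.8889)
L*(N(8) + 62) = 17*(8 + 62)/9 = (17/9)*70 = 1190/9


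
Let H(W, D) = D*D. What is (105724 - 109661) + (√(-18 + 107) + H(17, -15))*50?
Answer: 7313 + 50*√89 ≈ 7784.7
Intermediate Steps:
H(W, D) = D²
(105724 - 109661) + (√(-18 + 107) + H(17, -15))*50 = (105724 - 109661) + (√(-18 + 107) + (-15)²)*50 = -3937 + (√89 + 225)*50 = -3937 + (225 + √89)*50 = -3937 + (11250 + 50*√89) = 7313 + 50*√89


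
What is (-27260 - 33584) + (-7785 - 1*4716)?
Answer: -73345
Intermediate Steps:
(-27260 - 33584) + (-7785 - 1*4716) = -60844 + (-7785 - 4716) = -60844 - 12501 = -73345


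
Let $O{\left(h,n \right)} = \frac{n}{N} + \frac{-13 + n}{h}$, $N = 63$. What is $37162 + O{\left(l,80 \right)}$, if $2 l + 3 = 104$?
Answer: $\frac{236478328}{6363} \approx 37165.0$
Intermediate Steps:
$l = \frac{101}{2}$ ($l = - \frac{3}{2} + \frac{1}{2} \cdot 104 = - \frac{3}{2} + 52 = \frac{101}{2} \approx 50.5$)
$O{\left(h,n \right)} = \frac{n}{63} + \frac{-13 + n}{h}$
$37162 + O{\left(l,80 \right)} = 37162 + \frac{-13 + 80 + \frac{1}{63} \cdot \frac{101}{2} \cdot 80}{\frac{101}{2}} = 37162 + \frac{2 \left(-13 + 80 + \frac{4040}{63}\right)}{101} = 37162 + \frac{2}{101} \cdot \frac{8261}{63} = 37162 + \frac{16522}{6363} = \frac{236478328}{6363}$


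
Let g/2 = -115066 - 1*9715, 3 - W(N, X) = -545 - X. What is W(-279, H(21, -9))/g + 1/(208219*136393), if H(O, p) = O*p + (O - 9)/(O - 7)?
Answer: -71538626087839/49612251400520578 ≈ -0.0014420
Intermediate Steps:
H(O, p) = O*p + (-9 + O)/(-7 + O)
W(N, X) = 548 + X (W(N, X) = 3 - (-545 - X) = 3 + (545 + X) = 548 + X)
g = -249562 (g = 2*(-115066 - 1*9715) = 2*(-115066 - 9715) = 2*(-124781) = -249562)
W(-279, H(21, -9))/g + 1/(208219*136393) = (548 + (-9 + 21 - 9*21**2 - 7*21*(-9))/(-7 + 21))/(-249562) + 1/(208219*136393) = (548 + (-9 + 21 - 9*441 + 1323)/14)*(-1/249562) + (1/208219)*(1/136393) = (548 + (-9 + 21 - 3969 + 1323)/14)*(-1/249562) + 1/28399614067 = (548 + (1/14)*(-2634))*(-1/249562) + 1/28399614067 = (548 - 1317/7)*(-1/249562) + 1/28399614067 = (2519/7)*(-1/249562) + 1/28399614067 = -2519/1746934 + 1/28399614067 = -71538626087839/49612251400520578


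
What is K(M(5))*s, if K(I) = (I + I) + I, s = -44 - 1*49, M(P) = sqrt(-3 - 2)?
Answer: -279*I*sqrt(5) ≈ -623.86*I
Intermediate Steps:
M(P) = I*sqrt(5) (M(P) = sqrt(-5) = I*sqrt(5))
s = -93 (s = -44 - 49 = -93)
K(I) = 3*I (K(I) = 2*I + I = 3*I)
K(M(5))*s = (3*(I*sqrt(5)))*(-93) = (3*I*sqrt(5))*(-93) = -279*I*sqrt(5)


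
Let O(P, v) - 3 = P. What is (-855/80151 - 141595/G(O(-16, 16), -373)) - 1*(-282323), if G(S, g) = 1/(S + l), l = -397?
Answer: 1558570205456/26717 ≈ 5.8336e+7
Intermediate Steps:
O(P, v) = 3 + P
G(S, g) = 1/(-397 + S) (G(S, g) = 1/(S - 397) = 1/(-397 + S))
(-855/80151 - 141595/G(O(-16, 16), -373)) - 1*(-282323) = (-855/80151 - 141595/(1/(-397 + (3 - 16)))) - 1*(-282323) = (-855*1/80151 - 141595/(1/(-397 - 13))) + 282323 = (-285/26717 - 141595/(1/(-410))) + 282323 = (-285/26717 - 141595/(-1/410)) + 282323 = (-285/26717 - 141595*(-410)) + 282323 = (-285/26717 + 58053950) + 282323 = 1551027381865/26717 + 282323 = 1558570205456/26717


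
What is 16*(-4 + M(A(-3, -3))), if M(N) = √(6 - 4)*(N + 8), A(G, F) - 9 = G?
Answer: -64 + 224*√2 ≈ 252.78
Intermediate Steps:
A(G, F) = 9 + G
M(N) = √2*(8 + N)
16*(-4 + M(A(-3, -3))) = 16*(-4 + √2*(8 + (9 - 3))) = 16*(-4 + √2*(8 + 6)) = 16*(-4 + √2*14) = 16*(-4 + 14*√2) = -64 + 224*√2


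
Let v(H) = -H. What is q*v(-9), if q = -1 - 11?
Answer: -108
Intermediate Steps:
q = -12
q*v(-9) = -(-12)*(-9) = -12*9 = -108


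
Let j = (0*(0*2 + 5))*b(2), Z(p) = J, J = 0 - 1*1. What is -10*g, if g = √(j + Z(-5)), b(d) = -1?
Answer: -10*I ≈ -10.0*I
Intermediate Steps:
J = -1 (J = 0 - 1 = -1)
Z(p) = -1
j = 0 (j = (0*(0*2 + 5))*(-1) = (0*(0 + 5))*(-1) = (0*5)*(-1) = 0*(-1) = 0)
g = I (g = √(0 - 1) = √(-1) = I ≈ 1.0*I)
-10*g = -10*I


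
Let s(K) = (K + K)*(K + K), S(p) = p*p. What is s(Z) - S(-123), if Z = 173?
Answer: 104587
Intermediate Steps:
S(p) = p**2
s(K) = 4*K**2 (s(K) = (2*K)*(2*K) = 4*K**2)
s(Z) - S(-123) = 4*173**2 - 1*(-123)**2 = 4*29929 - 1*15129 = 119716 - 15129 = 104587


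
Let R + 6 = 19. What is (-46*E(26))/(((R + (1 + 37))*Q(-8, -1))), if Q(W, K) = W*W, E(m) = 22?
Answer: -253/816 ≈ -0.31005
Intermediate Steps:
R = 13 (R = -6 + 19 = 13)
Q(W, K) = W**2
(-46*E(26))/(((R + (1 + 37))*Q(-8, -1))) = (-46*22)/(((13 + (1 + 37))*(-8)**2)) = -1012*1/(64*(13 + 38)) = -1012/(51*64) = -1012/3264 = -1012*1/3264 = -253/816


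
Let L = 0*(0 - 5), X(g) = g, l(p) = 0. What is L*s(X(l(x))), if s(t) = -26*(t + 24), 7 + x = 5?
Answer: 0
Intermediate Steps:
x = -2 (x = -7 + 5 = -2)
s(t) = -624 - 26*t (s(t) = -26*(24 + t) = -624 - 26*t)
L = 0 (L = 0*(-5) = 0)
L*s(X(l(x))) = 0*(-624 - 26*0) = 0*(-624 + 0) = 0*(-624) = 0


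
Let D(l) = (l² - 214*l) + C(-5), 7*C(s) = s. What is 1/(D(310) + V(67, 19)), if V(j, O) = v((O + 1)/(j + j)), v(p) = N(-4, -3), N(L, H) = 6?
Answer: 7/208357 ≈ 3.3596e-5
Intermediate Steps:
C(s) = s/7
v(p) = 6
V(j, O) = 6
D(l) = -5/7 + l² - 214*l (D(l) = (l² - 214*l) + (⅐)*(-5) = (l² - 214*l) - 5/7 = -5/7 + l² - 214*l)
1/(D(310) + V(67, 19)) = 1/((-5/7 + 310² - 214*310) + 6) = 1/((-5/7 + 96100 - 66340) + 6) = 1/(208315/7 + 6) = 1/(208357/7) = 7/208357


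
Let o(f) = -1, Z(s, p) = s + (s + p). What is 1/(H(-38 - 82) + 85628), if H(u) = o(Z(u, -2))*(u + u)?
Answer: 1/85868 ≈ 1.1646e-5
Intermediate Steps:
Z(s, p) = p + 2*s (Z(s, p) = s + (p + s) = p + 2*s)
H(u) = -2*u (H(u) = -(u + u) = -2*u)
1/(H(-38 - 82) + 85628) = 1/(-2*(-38 - 82) + 85628) = 1/(-2*(-120) + 85628) = 1/(240 + 85628) = 1/85868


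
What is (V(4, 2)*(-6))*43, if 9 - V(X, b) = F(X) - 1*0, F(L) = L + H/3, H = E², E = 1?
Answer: -1204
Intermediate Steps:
H = 1 (H = 1² = 1)
F(L) = ⅓ + L (F(L) = L + 1/3 = L + 1*(⅓) = L + ⅓ = ⅓ + L)
V(X, b) = 26/3 - X (V(X, b) = 9 - ((⅓ + X) - 1*0) = 9 - ((⅓ + X) + 0) = 9 - (⅓ + X) = 9 + (-⅓ - X) = 26/3 - X)
(V(4, 2)*(-6))*43 = ((26/3 - 1*4)*(-6))*43 = ((26/3 - 4)*(-6))*43 = ((14/3)*(-6))*43 = -28*43 = -1204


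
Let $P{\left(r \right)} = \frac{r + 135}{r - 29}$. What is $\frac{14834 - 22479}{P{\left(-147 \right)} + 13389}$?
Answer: $- \frac{336380}{589119} \approx -0.57099$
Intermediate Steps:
$P{\left(r \right)} = \frac{135 + r}{-29 + r}$
$\frac{14834 - 22479}{P{\left(-147 \right)} + 13389} = \frac{14834 - 22479}{\frac{135 - 147}{-29 - 147} + 13389} = - \frac{7645}{\frac{1}{-176} \left(-12\right) + 13389} = - \frac{7645}{\left(- \frac{1}{176}\right) \left(-12\right) + 13389} = - \frac{7645}{\frac{3}{44} + 13389} = - \frac{7645}{\frac{589119}{44}} = \left(-7645\right) \frac{44}{589119} = - \frac{336380}{589119}$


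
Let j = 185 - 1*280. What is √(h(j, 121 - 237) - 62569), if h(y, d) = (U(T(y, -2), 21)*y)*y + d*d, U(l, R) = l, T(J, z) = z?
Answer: I*√67163 ≈ 259.16*I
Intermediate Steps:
j = -95 (j = 185 - 280 = -95)
h(y, d) = d² - 2*y² (h(y, d) = (-2*y)*y + d*d = -2*y² + d² = d² - 2*y²)
√(h(j, 121 - 237) - 62569) = √(((121 - 237)² - 2*(-95)²) - 62569) = √(((-116)² - 2*9025) - 62569) = √((13456 - 18050) - 62569) = √(-4594 - 62569) = √(-67163) = I*√67163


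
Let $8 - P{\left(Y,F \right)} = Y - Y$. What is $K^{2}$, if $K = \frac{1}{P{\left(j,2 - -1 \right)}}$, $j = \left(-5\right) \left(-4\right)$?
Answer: $\frac{1}{64} \approx 0.015625$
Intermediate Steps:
$j = 20$
$P{\left(Y,F \right)} = 8$ ($P{\left(Y,F \right)} = 8 - \left(Y - Y\right) = 8 - 0 = 8 + 0 = 8$)
$K = \frac{1}{8} \approx 0.125$
$K^{2} = \left(\frac{1}{8}\right)^{2} = \frac{1}{64}$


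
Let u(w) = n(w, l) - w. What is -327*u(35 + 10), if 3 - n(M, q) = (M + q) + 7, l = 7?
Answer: 33027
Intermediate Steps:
n(M, q) = -4 - M - q (n(M, q) = 3 - ((M + q) + 7) = 3 - (7 + M + q) = 3 + (-7 - M - q) = -4 - M - q)
u(w) = -11 - 2*w (u(w) = (-4 - w - 1*7) - w = (-4 - w - 7) - w = (-11 - w) - w = -11 - 2*w)
-327*u(35 + 10) = -327*(-11 - 2*(35 + 10)) = -327*(-11 - 2*45) = -327*(-11 - 90) = -327*(-101) = 33027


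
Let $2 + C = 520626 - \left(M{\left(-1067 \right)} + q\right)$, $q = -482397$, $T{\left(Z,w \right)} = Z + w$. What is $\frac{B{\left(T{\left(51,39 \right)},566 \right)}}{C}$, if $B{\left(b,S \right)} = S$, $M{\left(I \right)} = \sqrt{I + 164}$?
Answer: $\frac{283854943}{503025563672} + \frac{283 i \sqrt{903}}{503025563672} \approx 0.00056429 + 1.6906 \cdot 10^{-8} i$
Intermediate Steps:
$M{\left(I \right)} = \sqrt{164 + I}$
$C = 1003021 - i \sqrt{903}$ ($C = -2 + \left(520626 - \left(\sqrt{164 - 1067} - 482397\right)\right) = -2 + \left(520626 - \left(\sqrt{-903} - 482397\right)\right) = -2 + \left(520626 - \left(i \sqrt{903} - 482397\right)\right) = -2 + \left(520626 - \left(-482397 + i \sqrt{903}\right)\right) = -2 + \left(520626 + \left(482397 - i \sqrt{903}\right)\right) = -2 + \left(1003023 - i \sqrt{903}\right) = 1003021 - i \sqrt{903} \approx 1.003 \cdot 10^{6} - 30.05 i$)
$\frac{B{\left(T{\left(51,39 \right)},566 \right)}}{C} = \frac{566}{1003021 - i \sqrt{903}}$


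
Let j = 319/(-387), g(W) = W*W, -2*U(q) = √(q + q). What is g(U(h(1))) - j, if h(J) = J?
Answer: 1025/774 ≈ 1.3243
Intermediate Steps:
U(q) = -√2*√q/2 (U(q) = -√(q + q)/2 = -√2*√q/2)
g(W) = W²
j = -319/387 (j = 319*(-1/387) = -319/387 ≈ -0.82429)
g(U(h(1))) - j = (-√2*√1/2)² - 1*(-319/387) = (-½*√2*1)² + 319/387 = (-√2/2)² + 319/387 = ½ + 319/387 = 1025/774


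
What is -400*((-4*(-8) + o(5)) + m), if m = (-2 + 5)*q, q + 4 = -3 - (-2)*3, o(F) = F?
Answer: -13600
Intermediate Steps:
q = -1 (q = -4 + (-3 - (-2)*3) = -4 + (-3 - 2*(-3)) = -4 + (-3 + 6) = -4 + 3 = -1)
m = -3 (m = (-2 + 5)*(-1) = 3*(-1) = -3)
-400*((-4*(-8) + o(5)) + m) = -400*((-4*(-8) + 5) - 3) = -400*((32 + 5) - 3) = -400*(37 - 3) = -400*34 = -13600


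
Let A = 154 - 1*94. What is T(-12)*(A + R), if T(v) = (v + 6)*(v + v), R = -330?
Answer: -38880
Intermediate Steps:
T(v) = 2*v*(6 + v) (T(v) = (6 + v)*(2*v) = 2*v*(6 + v))
A = 60 (A = 154 - 94 = 60)
T(-12)*(A + R) = (2*(-12)*(6 - 12))*(60 - 330) = (2*(-12)*(-6))*(-270) = 144*(-270) = -38880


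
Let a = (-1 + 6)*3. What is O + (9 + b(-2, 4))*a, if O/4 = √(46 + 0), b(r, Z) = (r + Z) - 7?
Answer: 60 + 4*√46 ≈ 87.129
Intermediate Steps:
b(r, Z) = -7 + Z + r (b(r, Z) = (Z + r) - 7 = -7 + Z + r)
O = 4*√46 (O = 4*√(46 + 0) = 4*√46 ≈ 27.129)
a = 15 (a = 5*3 = 15)
O + (9 + b(-2, 4))*a = 4*√46 + (9 + (-7 + 4 - 2))*15 = 4*√46 + (9 - 5)*15 = 4*√46 + 4*15 = 4*√46 + 60 = 60 + 4*√46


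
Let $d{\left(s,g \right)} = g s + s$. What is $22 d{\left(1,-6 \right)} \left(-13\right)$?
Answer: $1430$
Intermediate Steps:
$d{\left(s,g \right)} = s + g s$
$22 d{\left(1,-6 \right)} \left(-13\right) = 22 \cdot 1 \left(1 - 6\right) \left(-13\right) = 22 \cdot 1 \left(-5\right) \left(-13\right) = 22 \left(-5\right) \left(-13\right) = \left(-110\right) \left(-13\right) = 1430$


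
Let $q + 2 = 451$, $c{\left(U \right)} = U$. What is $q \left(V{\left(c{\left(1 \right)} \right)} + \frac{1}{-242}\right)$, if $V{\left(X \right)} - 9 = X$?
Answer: $\frac{1086131}{242} \approx 4488.1$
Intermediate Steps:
$V{\left(X \right)} = 9 + X$
$q = 449$ ($q = -2 + 451 = 449$)
$q \left(V{\left(c{\left(1 \right)} \right)} + \frac{1}{-242}\right) = 449 \left(\left(9 + 1\right) + \frac{1}{-242}\right) = 449 \left(10 - \frac{1}{242}\right) = 449 \cdot \frac{2419}{242} = \frac{1086131}{242}$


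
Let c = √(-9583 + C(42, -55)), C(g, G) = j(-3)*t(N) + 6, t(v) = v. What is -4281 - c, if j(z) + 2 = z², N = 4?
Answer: -4281 - 3*I*√1061 ≈ -4281.0 - 97.719*I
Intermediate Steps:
j(z) = -2 + z²
C(g, G) = 34 (C(g, G) = (-2 + (-3)²)*4 + 6 = (-2 + 9)*4 + 6 = 7*4 + 6 = 28 + 6 = 34)
c = 3*I*√1061 (c = √(-9583 + 34) = √(-9549) = 3*I*√1061 ≈ 97.719*I)
-4281 - c = -4281 - 3*I*√1061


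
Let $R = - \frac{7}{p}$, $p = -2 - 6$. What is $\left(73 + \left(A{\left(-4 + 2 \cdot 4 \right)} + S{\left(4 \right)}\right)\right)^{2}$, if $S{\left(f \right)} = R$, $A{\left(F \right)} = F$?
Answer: $\frac{388129}{64} \approx 6064.5$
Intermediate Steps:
$p = -8$ ($p = -2 - 6 = -8$)
$R = \frac{7}{8}$ ($R = - \frac{7}{-8} = \left(-7\right) \left(- \frac{1}{8}\right) = \frac{7}{8} \approx 0.875$)
$S{\left(f \right)} = \frac{7}{8}$
$\left(73 + \left(A{\left(-4 + 2 \cdot 4 \right)} + S{\left(4 \right)}\right)\right)^{2} = \left(73 + \left(\left(-4 + 2 \cdot 4\right) + \frac{7}{8}\right)\right)^{2} = \left(73 + \left(\left(-4 + 8\right) + \frac{7}{8}\right)\right)^{2} = \left(73 + \left(4 + \frac{7}{8}\right)\right)^{2} = \left(73 + \frac{39}{8}\right)^{2} = \left(\frac{623}{8}\right)^{2} = \frac{388129}{64}$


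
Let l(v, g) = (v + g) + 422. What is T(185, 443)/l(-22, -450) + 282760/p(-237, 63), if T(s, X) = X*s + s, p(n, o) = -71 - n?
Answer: 25138/415 ≈ 60.573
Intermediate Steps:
l(v, g) = 422 + g + v (l(v, g) = (g + v) + 422 = 422 + g + v)
T(s, X) = s + X*s
T(185, 443)/l(-22, -450) + 282760/p(-237, 63) = (185*(1 + 443))/(422 - 450 - 22) + 282760/(-71 - 1*(-237)) = (185*444)/(-50) + 282760/(-71 + 237) = 82140*(-1/50) + 282760/166 = -8214/5 + 282760*(1/166) = -8214/5 + 141380/83 = 25138/415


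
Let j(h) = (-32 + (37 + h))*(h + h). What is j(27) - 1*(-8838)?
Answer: 10566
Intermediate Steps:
j(h) = 2*h*(5 + h) (j(h) = (5 + h)*(2*h) = 2*h*(5 + h))
j(27) - 1*(-8838) = 2*27*(5 + 27) - 1*(-8838) = 2*27*32 + 8838 = 1728 + 8838 = 10566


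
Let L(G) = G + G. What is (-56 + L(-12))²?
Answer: 6400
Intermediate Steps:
L(G) = 2*G
(-56 + L(-12))² = (-56 + 2*(-12))² = (-56 - 24)² = (-80)² = 6400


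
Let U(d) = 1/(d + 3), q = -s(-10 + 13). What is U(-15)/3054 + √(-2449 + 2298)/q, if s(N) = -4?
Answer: -1/36648 + I*√151/4 ≈ -2.7287e-5 + 3.0721*I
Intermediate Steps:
q = 4 (q = -1*(-4) = 4)
U(d) = 1/(3 + d)
U(-15)/3054 + √(-2449 + 2298)/q = 1/((3 - 15)*3054) + √(-2449 + 2298)/4 = (1/3054)/(-12) + √(-151)*(¼) = -1/12*1/3054 + (I*√151)*(¼) = -1/36648 + I*√151/4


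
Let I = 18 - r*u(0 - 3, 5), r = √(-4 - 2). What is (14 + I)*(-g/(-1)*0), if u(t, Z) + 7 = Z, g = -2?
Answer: 0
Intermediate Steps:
u(t, Z) = -7 + Z
r = I*√6 (r = √(-6) = I*√6 ≈ 2.4495*I)
I = 18 + 2*I*√6 (I = 18 - I*√6*(-7 + 5) = 18 - I*√6*(-2) = 18 - (-2)*I*√6 = 18 + 2*I*√6 ≈ 18.0 + 4.899*I)
(14 + I)*(-g/(-1)*0) = (14 + (18 + 2*I*√6))*(-(-2)/(-1)*0) = (32 + 2*I*√6)*(-(-2)*(-1)*0) = (32 + 2*I*√6)*(-1*2*0) = (32 + 2*I*√6)*(-2*0) = (32 + 2*I*√6)*0 = 0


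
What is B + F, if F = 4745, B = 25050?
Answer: 29795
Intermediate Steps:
B + F = 25050 + 4745 = 29795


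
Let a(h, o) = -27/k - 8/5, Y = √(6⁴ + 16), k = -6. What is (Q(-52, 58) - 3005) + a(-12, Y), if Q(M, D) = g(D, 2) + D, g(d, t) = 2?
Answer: -29421/10 ≈ -2942.1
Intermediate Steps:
Y = 4*√82 (Y = √(1296 + 16) = √1312 = 4*√82 ≈ 36.222)
Q(M, D) = 2 + D
a(h, o) = 29/10 (a(h, o) = -27/(-6) - 8/5 = -27*(-⅙) - 8*⅕ = 9/2 - 8/5 = 29/10)
(Q(-52, 58) - 3005) + a(-12, Y) = ((2 + 58) - 3005) + 29/10 = (60 - 3005) + 29/10 = -2945 + 29/10 = -29421/10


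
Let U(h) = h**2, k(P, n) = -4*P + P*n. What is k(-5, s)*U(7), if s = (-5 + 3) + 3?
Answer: 735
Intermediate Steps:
s = 1 (s = -2 + 3 = 1)
k(-5, s)*U(7) = -5*(-4 + 1)*7**2 = -5*(-3)*49 = 15*49 = 735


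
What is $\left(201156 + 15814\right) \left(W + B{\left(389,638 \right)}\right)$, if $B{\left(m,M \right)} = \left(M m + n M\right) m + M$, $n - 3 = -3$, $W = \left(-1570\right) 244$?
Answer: $20863912441320$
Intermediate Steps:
$W = -383080$
$n = 0$ ($n = 3 - 3 = 0$)
$B{\left(m,M \right)} = M + M m^{2}$ ($B{\left(m,M \right)} = \left(M m + 0 M\right) m + M = \left(M m + 0\right) m + M = M m m + M = M m^{2} + M = M + M m^{2}$)
$\left(201156 + 15814\right) \left(W + B{\left(389,638 \right)}\right) = \left(201156 + 15814\right) \left(-383080 + 638 \left(1 + 389^{2}\right)\right) = 216970 \left(-383080 + 638 \left(1 + 151321\right)\right) = 216970 \left(-383080 + 638 \cdot 151322\right) = 216970 \left(-383080 + 96543436\right) = 216970 \cdot 96160356 = 20863912441320$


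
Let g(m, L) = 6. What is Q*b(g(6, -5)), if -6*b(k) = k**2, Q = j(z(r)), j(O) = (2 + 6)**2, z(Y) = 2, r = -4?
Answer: -384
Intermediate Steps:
j(O) = 64 (j(O) = 8**2 = 64)
Q = 64
b(k) = -k**2/6
Q*b(g(6, -5)) = 64*(-1/6*6**2) = 64*(-1/6*36) = 64*(-6) = -384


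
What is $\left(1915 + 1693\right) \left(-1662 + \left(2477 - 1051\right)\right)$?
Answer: $-851488$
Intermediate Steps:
$\left(1915 + 1693\right) \left(-1662 + \left(2477 - 1051\right)\right) = 3608 \left(-1662 + 1426\right) = 3608 \left(-236\right) = -851488$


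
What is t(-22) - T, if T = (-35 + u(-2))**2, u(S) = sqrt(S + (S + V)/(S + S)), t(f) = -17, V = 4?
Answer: -2479/2 + 35*I*sqrt(10) ≈ -1239.5 + 110.68*I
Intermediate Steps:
u(S) = sqrt(S + (4 + S)/(2*S)) (u(S) = sqrt(S + (S + 4)/(S + S)) = sqrt(S + (4 + S)/((2*S))) = sqrt(S + (4 + S)*(1/(2*S))) = sqrt(S + (4 + S)/(2*S)))
T = (-35 + I*sqrt(10)/2)**2 (T = (-35 + sqrt(2 + 4*(-2) + 8/(-2))/2)**2 = (-35 + sqrt(2 - 8 + 8*(-1/2))/2)**2 = (-35 + sqrt(2 - 8 - 4)/2)**2 = (-35 + sqrt(-10)/2)**2 = (-35 + (I*sqrt(10))/2)**2 = (-35 + I*sqrt(10)/2)**2 ≈ 1222.5 - 110.68*I)
t(-22) - T = -17 - (70 - I*sqrt(10))**2/4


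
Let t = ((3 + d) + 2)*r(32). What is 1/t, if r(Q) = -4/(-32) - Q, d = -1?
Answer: -2/255 ≈ -0.0078431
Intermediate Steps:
r(Q) = ⅛ - Q (r(Q) = -4*(-1/32) - Q = ⅛ - Q)
t = -255/2 (t = ((3 - 1) + 2)*(⅛ - 1*32) = (2 + 2)*(⅛ - 32) = 4*(-255/8) = -255/2 ≈ -127.50)
1/t = 1/(-255/2) = -2/255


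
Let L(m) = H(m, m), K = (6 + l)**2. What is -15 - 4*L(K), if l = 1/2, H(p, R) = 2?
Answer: -23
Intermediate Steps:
l = 1/2 ≈ 0.50000
K = 169/4 (K = (6 + 1/2)**2 = (13/2)**2 = 169/4 ≈ 42.250)
L(m) = 2
-15 - 4*L(K) = -15 - 4*2 = -15 - 8 = -23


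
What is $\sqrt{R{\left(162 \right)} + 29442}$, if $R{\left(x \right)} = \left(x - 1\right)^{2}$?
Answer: $\sqrt{55363} \approx 235.29$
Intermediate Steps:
$R{\left(x \right)} = \left(-1 + x\right)^{2}$
$\sqrt{R{\left(162 \right)} + 29442} = \sqrt{\left(-1 + 162\right)^{2} + 29442} = \sqrt{161^{2} + 29442} = \sqrt{25921 + 29442} = \sqrt{55363}$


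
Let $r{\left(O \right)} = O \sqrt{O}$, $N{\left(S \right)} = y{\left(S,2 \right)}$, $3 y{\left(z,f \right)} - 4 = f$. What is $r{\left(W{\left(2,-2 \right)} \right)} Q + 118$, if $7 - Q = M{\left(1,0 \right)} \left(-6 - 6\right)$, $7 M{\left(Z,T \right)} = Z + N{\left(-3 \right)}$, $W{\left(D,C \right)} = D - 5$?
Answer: $118 - \frac{255 i \sqrt{3}}{7} \approx 118.0 - 63.096 i$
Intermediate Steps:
$y{\left(z,f \right)} = \frac{4}{3} + \frac{f}{3}$
$N{\left(S \right)} = 2$ ($N{\left(S \right)} = \frac{4}{3} + \frac{1}{3} \cdot 2 = \frac{4}{3} + \frac{2}{3} = 2$)
$W{\left(D,C \right)} = -5 + D$
$r{\left(O \right)} = O^{\frac{3}{2}}$
$M{\left(Z,T \right)} = \frac{2}{7} + \frac{Z}{7}$ ($M{\left(Z,T \right)} = \frac{Z + 2}{7} = \frac{2 + Z}{7} = \frac{2}{7} + \frac{Z}{7}$)
$Q = \frac{85}{7}$ ($Q = 7 - \left(\frac{2}{7} + \frac{1}{7} \cdot 1\right) \left(-6 - 6\right) = 7 - \left(\frac{2}{7} + \frac{1}{7}\right) \left(-12\right) = 7 - \frac{3}{7} \left(-12\right) = 7 - - \frac{36}{7} = 7 + \frac{36}{7} = \frac{85}{7} \approx 12.143$)
$r{\left(W{\left(2,-2 \right)} \right)} Q + 118 = \left(-5 + 2\right)^{\frac{3}{2}} \cdot \frac{85}{7} + 118 = \left(-3\right)^{\frac{3}{2}} \cdot \frac{85}{7} + 118 = - 3 i \sqrt{3} \cdot \frac{85}{7} + 118 = - \frac{255 i \sqrt{3}}{7} + 118 = 118 - \frac{255 i \sqrt{3}}{7}$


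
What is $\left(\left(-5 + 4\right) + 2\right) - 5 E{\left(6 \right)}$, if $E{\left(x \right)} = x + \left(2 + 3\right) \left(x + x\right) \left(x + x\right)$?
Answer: $-3629$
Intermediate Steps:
$E{\left(x \right)} = x + 20 x^{2}$ ($E{\left(x \right)} = x + 5 \cdot 2 x 2 x = x + 5 \cdot 4 x^{2} = x + 20 x^{2}$)
$\left(\left(-5 + 4\right) + 2\right) - 5 E{\left(6 \right)} = \left(\left(-5 + 4\right) + 2\right) - 5 \cdot 6 \left(1 + 20 \cdot 6\right) = \left(-1 + 2\right) - 5 \cdot 6 \left(1 + 120\right) = 1 - 5 \cdot 6 \cdot 121 = 1 - 3630 = -3629$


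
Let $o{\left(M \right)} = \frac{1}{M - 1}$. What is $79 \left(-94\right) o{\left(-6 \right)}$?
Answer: $\frac{7426}{7} \approx 1060.9$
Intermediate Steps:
$o{\left(M \right)} = \frac{1}{-1 + M}$
$79 \left(-94\right) o{\left(-6 \right)} = \frac{79 \left(-94\right)}{-1 - 6} = - \frac{7426}{-7} = \left(-7426\right) \left(- \frac{1}{7}\right) = \frac{7426}{7}$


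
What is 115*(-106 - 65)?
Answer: -19665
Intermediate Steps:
115*(-106 - 65) = 115*(-171) = -19665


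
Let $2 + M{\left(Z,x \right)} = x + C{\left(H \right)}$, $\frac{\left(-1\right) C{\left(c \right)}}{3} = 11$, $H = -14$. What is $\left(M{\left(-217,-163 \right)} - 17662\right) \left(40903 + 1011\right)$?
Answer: $-748584040$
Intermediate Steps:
$C{\left(c \right)} = -33$ ($C{\left(c \right)} = \left(-3\right) 11 = -33$)
$M{\left(Z,x \right)} = -35 + x$ ($M{\left(Z,x \right)} = -2 + \left(x - 33\right) = -2 + \left(-33 + x\right) = -35 + x$)
$\left(M{\left(-217,-163 \right)} - 17662\right) \left(40903 + 1011\right) = \left(\left(-35 - 163\right) - 17662\right) \left(40903 + 1011\right) = \left(-198 - 17662\right) 41914 = \left(-17860\right) 41914 = -748584040$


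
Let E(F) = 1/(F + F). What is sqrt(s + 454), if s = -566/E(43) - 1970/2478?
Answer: I*sqrt(74027825277)/1239 ≈ 219.6*I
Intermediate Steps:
E(F) = 1/(2*F)
s = -60310549/1239 (s = -566/((1/2)/43) - 1970/2478 = -566/((1/2)*(1/43)) - 1970*1/2478 = -566/1/86 - 985/1239 = -566*86 - 985/1239 = -48676 - 985/1239 = -60310549/1239 ≈ -48677.)
sqrt(s + 454) = sqrt(-60310549/1239 + 454) = sqrt(-59748043/1239) = I*sqrt(74027825277)/1239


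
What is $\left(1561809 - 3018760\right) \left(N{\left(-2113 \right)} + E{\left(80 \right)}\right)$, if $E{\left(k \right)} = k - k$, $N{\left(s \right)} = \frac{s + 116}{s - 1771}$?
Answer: $- \frac{2909531147}{3884} \approx -7.4911 \cdot 10^{5}$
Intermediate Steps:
$N{\left(s \right)} = \frac{116 + s}{-1771 + s}$
$E{\left(k \right)} = 0$
$\left(1561809 - 3018760\right) \left(N{\left(-2113 \right)} + E{\left(80 \right)}\right) = \left(1561809 - 3018760\right) \left(\frac{116 - 2113}{-1771 - 2113} + 0\right) = - 1456951 \left(\frac{1}{-3884} \left(-1997\right) + 0\right) = - 1456951 \left(\left(- \frac{1}{3884}\right) \left(-1997\right) + 0\right) = - 1456951 \left(\frac{1997}{3884} + 0\right) = \left(-1456951\right) \frac{1997}{3884} = - \frac{2909531147}{3884}$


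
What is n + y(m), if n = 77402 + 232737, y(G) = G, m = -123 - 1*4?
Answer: 310012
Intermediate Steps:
m = -127 (m = -123 - 4 = -127)
n = 310139
n + y(m) = 310139 - 127 = 310012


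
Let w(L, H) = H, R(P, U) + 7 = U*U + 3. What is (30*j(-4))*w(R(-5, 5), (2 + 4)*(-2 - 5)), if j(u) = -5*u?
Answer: -25200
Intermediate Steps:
R(P, U) = -4 + U² (R(P, U) = -7 + (U*U + 3) = -7 + (U² + 3) = -7 + (3 + U²) = -4 + U²)
(30*j(-4))*w(R(-5, 5), (2 + 4)*(-2 - 5)) = (30*(-5*(-4)))*((2 + 4)*(-2 - 5)) = (30*20)*(6*(-7)) = 600*(-42) = -25200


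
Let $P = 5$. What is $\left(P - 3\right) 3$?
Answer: $6$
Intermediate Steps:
$\left(P - 3\right) 3 = \left(5 - 3\right) 3 = 2 \cdot 3 = 6$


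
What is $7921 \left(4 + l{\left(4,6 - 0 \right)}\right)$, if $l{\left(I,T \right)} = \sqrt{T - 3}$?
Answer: $31684 + 7921 \sqrt{3} \approx 45404.0$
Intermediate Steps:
$l{\left(I,T \right)} = \sqrt{-3 + T}$
$7921 \left(4 + l{\left(4,6 - 0 \right)}\right) = 7921 \left(4 + \sqrt{-3 + \left(6 - 0\right)}\right) = 7921 \left(4 + \sqrt{-3 + \left(6 + 0\right)}\right) = 7921 \left(4 + \sqrt{-3 + 6}\right) = 7921 \left(4 + \sqrt{3}\right) = 31684 + 7921 \sqrt{3}$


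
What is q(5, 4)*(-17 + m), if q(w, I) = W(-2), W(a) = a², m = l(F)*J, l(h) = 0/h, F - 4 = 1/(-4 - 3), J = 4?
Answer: -68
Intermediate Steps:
F = 27/7 (F = 4 + 1/(-4 - 3) = 4 + 1/(-7) = 4 - ⅐ = 27/7 ≈ 3.8571)
l(h) = 0
m = 0 (m = 0*4 = 0)
q(w, I) = 4 (q(w, I) = (-2)² = 4)
q(5, 4)*(-17 + m) = 4*(-17 + 0) = 4*(-17) = -68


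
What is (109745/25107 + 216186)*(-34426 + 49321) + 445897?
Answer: 26953213739348/8369 ≈ 3.2206e+9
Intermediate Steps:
(109745/25107 + 216186)*(-34426 + 49321) + 445897 = (109745*(1/25107) + 216186)*14895 + 445897 = (109745/25107 + 216186)*14895 + 445897 = (5427891647/25107)*14895 + 445897 = 26949482027355/8369 + 445897 = 26953213739348/8369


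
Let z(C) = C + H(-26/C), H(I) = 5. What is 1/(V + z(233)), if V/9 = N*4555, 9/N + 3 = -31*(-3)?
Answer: 2/8675 ≈ 0.00023055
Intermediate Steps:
z(C) = 5 + C (z(C) = C + 5 = 5 + C)
N = ⅒ (N = 9/(-3 - 31*(-3)) = 9/(-3 + 93) = 9/90 = 9*(1/90) = ⅒ ≈ 0.10000)
V = 8199/2 (V = 9*((⅒)*4555) = 9*(911/2) = 8199/2 ≈ 4099.5)
1/(V + z(233)) = 1/(8199/2 + (5 + 233)) = 1/(8199/2 + 238) = 1/(8675/2) = 2/8675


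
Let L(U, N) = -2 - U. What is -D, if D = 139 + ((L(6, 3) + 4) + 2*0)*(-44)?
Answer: -315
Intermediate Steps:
D = 315 (D = 139 + (((-2 - 1*6) + 4) + 2*0)*(-44) = 139 + (((-2 - 6) + 4) + 0)*(-44) = 139 + ((-8 + 4) + 0)*(-44) = 139 + (-4 + 0)*(-44) = 139 - 4*(-44) = 139 + 176 = 315)
-D = -1*315 = -315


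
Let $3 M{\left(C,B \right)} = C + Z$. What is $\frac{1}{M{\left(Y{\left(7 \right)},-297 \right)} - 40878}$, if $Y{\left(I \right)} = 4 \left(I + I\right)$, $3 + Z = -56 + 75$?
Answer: $- \frac{1}{40854} \approx -2.4477 \cdot 10^{-5}$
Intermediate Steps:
$Z = 16$ ($Z = -3 + \left(-56 + 75\right) = -3 + 19 = 16$)
$Y{\left(I \right)} = 8 I$ ($Y{\left(I \right)} = 4 \cdot 2 I = 8 I$)
$M{\left(C,B \right)} = \frac{16}{3} + \frac{C}{3}$ ($M{\left(C,B \right)} = \frac{C + 16}{3} = \frac{16 + C}{3} = \frac{16}{3} + \frac{C}{3}$)
$\frac{1}{M{\left(Y{\left(7 \right)},-297 \right)} - 40878} = \frac{1}{\left(\frac{16}{3} + \frac{8 \cdot 7}{3}\right) - 40878} = \frac{1}{\left(\frac{16}{3} + \frac{1}{3} \cdot 56\right) - 40878} = \frac{1}{\left(\frac{16}{3} + \frac{56}{3}\right) - 40878} = \frac{1}{24 - 40878} = \frac{1}{-40854} = - \frac{1}{40854}$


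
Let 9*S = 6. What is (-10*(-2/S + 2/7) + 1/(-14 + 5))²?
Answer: 2900209/3969 ≈ 730.71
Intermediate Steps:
S = ⅔ (S = (⅑)*6 = ⅔ ≈ 0.66667)
(-10*(-2/S + 2/7) + 1/(-14 + 5))² = (-10*(-2/⅔ + 2/7) + 1/(-14 + 5))² = (-10*(-2*3/2 + 2*(⅐)) + 1/(-9))² = (-10*(-3 + 2/7) - ⅑)² = (-10*(-19/7) - ⅑)² = (190/7 - ⅑)² = (1703/63)² = 2900209/3969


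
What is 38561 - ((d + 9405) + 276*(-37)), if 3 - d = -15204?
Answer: 24161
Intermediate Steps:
d = 15207 (d = 3 - 1*(-15204) = 3 + 15204 = 15207)
38561 - ((d + 9405) + 276*(-37)) = 38561 - ((15207 + 9405) + 276*(-37)) = 38561 - (24612 - 10212) = 38561 - 1*14400 = 38561 - 14400 = 24161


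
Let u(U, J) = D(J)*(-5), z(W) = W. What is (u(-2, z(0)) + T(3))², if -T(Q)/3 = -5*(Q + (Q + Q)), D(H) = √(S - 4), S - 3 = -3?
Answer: 18125 - 2700*I ≈ 18125.0 - 2700.0*I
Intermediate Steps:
S = 0 (S = 3 - 3 = 0)
D(H) = 2*I (D(H) = √(0 - 4) = √(-4) = 2*I)
u(U, J) = -10*I (u(U, J) = (2*I)*(-5) = -10*I)
T(Q) = 45*Q (T(Q) = -(-15)*(Q + (Q + Q)) = -(-15)*(Q + 2*Q) = -(-15)*3*Q = -(-45)*Q = 45*Q)
(u(-2, z(0)) + T(3))² = (-10*I + 45*3)² = (-10*I + 135)² = (135 - 10*I)²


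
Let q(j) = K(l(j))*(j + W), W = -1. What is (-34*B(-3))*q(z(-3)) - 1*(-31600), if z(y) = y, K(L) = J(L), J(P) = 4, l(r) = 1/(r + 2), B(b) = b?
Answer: 29968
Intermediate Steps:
l(r) = 1/(2 + r)
K(L) = 4
q(j) = -4 + 4*j (q(j) = 4*(j - 1) = 4*(-1 + j) = -4 + 4*j)
(-34*B(-3))*q(z(-3)) - 1*(-31600) = (-34*(-3))*(-4 + 4*(-3)) - 1*(-31600) = 102*(-4 - 12) + 31600 = 102*(-16) + 31600 = -1632 + 31600 = 29968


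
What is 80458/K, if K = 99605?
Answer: 80458/99605 ≈ 0.80777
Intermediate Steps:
80458/K = 80458/99605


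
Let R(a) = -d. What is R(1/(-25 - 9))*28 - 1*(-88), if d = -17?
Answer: 564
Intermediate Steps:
R(a) = 17 (R(a) = -1*(-17) = 17)
R(1/(-25 - 9))*28 - 1*(-88) = 17*28 - 1*(-88) = 476 + 88 = 564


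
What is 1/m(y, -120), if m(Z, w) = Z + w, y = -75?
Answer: -1/195 ≈ -0.0051282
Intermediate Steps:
1/m(y, -120) = 1/(-75 - 120) = 1/(-195) = -1/195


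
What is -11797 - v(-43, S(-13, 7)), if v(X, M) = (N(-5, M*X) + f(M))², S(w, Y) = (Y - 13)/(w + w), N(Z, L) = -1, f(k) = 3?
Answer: -11801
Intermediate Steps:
S(w, Y) = (-13 + Y)/(2*w) (S(w, Y) = (-13 + Y)/((2*w)) = (-13 + Y)*(1/(2*w)) = (-13 + Y)/(2*w))
v(X, M) = 4 (v(X, M) = (-1 + 3)² = 2² = 4)
-11797 - v(-43, S(-13, 7)) = -11797 - 1*4 = -11797 - 4 = -11801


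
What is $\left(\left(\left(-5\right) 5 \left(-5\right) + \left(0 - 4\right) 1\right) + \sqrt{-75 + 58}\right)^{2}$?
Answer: $\left(121 + i \sqrt{17}\right)^{2} \approx 14624.0 + 997.79 i$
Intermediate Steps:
$\left(\left(\left(-5\right) 5 \left(-5\right) + \left(0 - 4\right) 1\right) + \sqrt{-75 + 58}\right)^{2} = \left(\left(\left(-25\right) \left(-5\right) - 4\right) + \sqrt{-17}\right)^{2} = \left(\left(125 - 4\right) + i \sqrt{17}\right)^{2} = \left(121 + i \sqrt{17}\right)^{2}$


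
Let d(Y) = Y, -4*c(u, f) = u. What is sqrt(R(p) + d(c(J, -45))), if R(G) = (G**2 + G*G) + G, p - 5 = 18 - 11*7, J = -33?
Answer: sqrt(23145)/2 ≈ 76.067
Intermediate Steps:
c(u, f) = -u/4
p = -54 (p = 5 + (18 - 11*7) = 5 + (18 - 77) = 5 - 59 = -54)
R(G) = G + 2*G**2 (R(G) = (G**2 + G**2) + G = 2*G**2 + G = G + 2*G**2)
sqrt(R(p) + d(c(J, -45))) = sqrt(-54*(1 + 2*(-54)) - 1/4*(-33)) = sqrt(-54*(1 - 108) + 33/4) = sqrt(-54*(-107) + 33/4) = sqrt(5778 + 33/4) = sqrt(23145/4) = sqrt(23145)/2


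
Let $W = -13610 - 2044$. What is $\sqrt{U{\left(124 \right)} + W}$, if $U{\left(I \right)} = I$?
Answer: $i \sqrt{15530} \approx 124.62 i$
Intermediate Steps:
$W = -15654$
$\sqrt{U{\left(124 \right)} + W} = \sqrt{124 - 15654} = \sqrt{-15530} = i \sqrt{15530}$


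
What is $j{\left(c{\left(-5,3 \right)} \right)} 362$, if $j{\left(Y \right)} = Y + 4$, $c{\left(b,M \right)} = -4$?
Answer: $0$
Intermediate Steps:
$j{\left(Y \right)} = 4 + Y$
$j{\left(c{\left(-5,3 \right)} \right)} 362 = \left(4 - 4\right) 362 = 0 \cdot 362 = 0$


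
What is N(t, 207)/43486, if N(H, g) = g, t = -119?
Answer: 207/43486 ≈ 0.0047602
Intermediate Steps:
N(t, 207)/43486 = 207/43486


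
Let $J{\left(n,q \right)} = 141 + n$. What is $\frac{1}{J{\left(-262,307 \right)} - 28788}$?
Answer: $- \frac{1}{28909} \approx -3.4591 \cdot 10^{-5}$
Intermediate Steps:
$\frac{1}{J{\left(-262,307 \right)} - 28788} = \frac{1}{\left(141 - 262\right) - 28788} = \frac{1}{-121 - 28788} = \frac{1}{-28909} = - \frac{1}{28909}$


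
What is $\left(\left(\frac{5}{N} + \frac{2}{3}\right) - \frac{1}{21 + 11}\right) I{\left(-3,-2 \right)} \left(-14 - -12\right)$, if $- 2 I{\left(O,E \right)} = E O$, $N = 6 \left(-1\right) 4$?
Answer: $\frac{41}{16} \approx 2.5625$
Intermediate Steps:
$N = -24$ ($N = \left(-6\right) 4 = -24$)
$I{\left(O,E \right)} = - \frac{E O}{2}$
$\left(\left(\frac{5}{N} + \frac{2}{3}\right) - \frac{1}{21 + 11}\right) I{\left(-3,-2 \right)} \left(-14 - -12\right) = \left(\left(\frac{5}{-24} + \frac{2}{3}\right) - \frac{1}{21 + 11}\right) \left(\left(- \frac{1}{2}\right) \left(-2\right) \left(-3\right)\right) \left(-14 - -12\right) = \left(\left(5 \left(- \frac{1}{24}\right) + 2 \cdot \frac{1}{3}\right) - \frac{1}{32}\right) \left(-3\right) \left(-14 + 12\right) = \left(\left(- \frac{5}{24} + \frac{2}{3}\right) - \frac{1}{32}\right) \left(-3\right) \left(-2\right) = \left(\frac{11}{24} - \frac{1}{32}\right) \left(-3\right) \left(-2\right) = \frac{41}{96} \left(-3\right) \left(-2\right) = \left(- \frac{41}{32}\right) \left(-2\right) = \frac{41}{16}$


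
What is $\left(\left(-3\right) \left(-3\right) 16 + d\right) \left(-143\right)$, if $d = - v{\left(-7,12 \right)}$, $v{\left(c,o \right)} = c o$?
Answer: $-32604$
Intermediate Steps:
$d = 84$ ($d = - \left(-7\right) 12 = \left(-1\right) \left(-84\right) = 84$)
$\left(\left(-3\right) \left(-3\right) 16 + d\right) \left(-143\right) = \left(\left(-3\right) \left(-3\right) 16 + 84\right) \left(-143\right) = \left(9 \cdot 16 + 84\right) \left(-143\right) = \left(144 + 84\right) \left(-143\right) = 228 \left(-143\right) = -32604$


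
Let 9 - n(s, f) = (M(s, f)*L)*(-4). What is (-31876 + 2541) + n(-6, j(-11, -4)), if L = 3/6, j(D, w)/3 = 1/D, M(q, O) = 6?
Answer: -29314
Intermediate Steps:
j(D, w) = 3/D
L = 1/2 (L = 3*(1/6) = 1/2 ≈ 0.50000)
n(s, f) = 21 (n(s, f) = 9 - 6*(1/2)*(-4) = 9 - 3*(-4) = 9 - 1*(-12) = 9 + 12 = 21)
(-31876 + 2541) + n(-6, j(-11, -4)) = (-31876 + 2541) + 21 = -29335 + 21 = -29314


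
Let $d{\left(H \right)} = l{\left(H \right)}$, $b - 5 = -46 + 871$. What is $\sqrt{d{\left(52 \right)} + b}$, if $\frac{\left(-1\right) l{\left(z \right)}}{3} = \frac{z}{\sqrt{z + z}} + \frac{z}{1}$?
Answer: $\sqrt{674 - 3 \sqrt{26}} \approx 25.665$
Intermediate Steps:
$l{\left(z \right)} = - 3 z - \frac{3 \sqrt{2} \sqrt{z}}{2}$ ($l{\left(z \right)} = - 3 \left(\frac{z}{\sqrt{z + z}} + \frac{z}{1}\right) = - 3 \left(\frac{z}{\sqrt{2 z}} + z 1\right) = - 3 \left(\frac{z}{\sqrt{2} \sqrt{z}} + z\right) = - 3 \left(z \frac{\sqrt{2}}{2 \sqrt{z}} + z\right) = - 3 \left(\frac{\sqrt{2} \sqrt{z}}{2} + z\right) = - 3 \left(z + \frac{\sqrt{2} \sqrt{z}}{2}\right) = - 3 z - \frac{3 \sqrt{2} \sqrt{z}}{2}$)
$b = 830$ ($b = 5 + \left(-46 + 871\right) = 5 + 825 = 830$)
$d{\left(H \right)} = - 3 H - \frac{3 \sqrt{2} \sqrt{H}}{2}$
$\sqrt{d{\left(52 \right)} + b} = \sqrt{\left(\left(-3\right) 52 - \frac{3 \sqrt{2} \sqrt{52}}{2}\right) + 830} = \sqrt{\left(-156 - \frac{3 \sqrt{2} \cdot 2 \sqrt{13}}{2}\right) + 830} = \sqrt{\left(-156 - 3 \sqrt{26}\right) + 830} = \sqrt{674 - 3 \sqrt{26}}$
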